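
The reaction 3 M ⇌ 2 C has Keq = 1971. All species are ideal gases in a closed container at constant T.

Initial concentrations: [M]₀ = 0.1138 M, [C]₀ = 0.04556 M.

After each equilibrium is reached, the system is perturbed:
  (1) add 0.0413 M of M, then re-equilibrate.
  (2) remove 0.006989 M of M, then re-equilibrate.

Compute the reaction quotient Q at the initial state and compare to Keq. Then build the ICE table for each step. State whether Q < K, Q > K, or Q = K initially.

Q₀ = 1.408; Q < K (proceeds forward)

Q₀ = 1.408 vs Keq = 1971 ⇒ Q<K, forward
Step 1:
                    M           C
  I            0.1138     0.04556
  C          -0.09557     0.06371
  E           0.01823      0.1093
  solve Keq expr → x = 0.03186; check Q = 1971
Then add 0.0413 M of M.
Step 2:
                    M           C
  I           0.05953      0.1093
  C          -0.03854      0.0257
  E           0.02099       0.135
  solve Keq expr → x = 0.01285; check Q = 1971
Then remove 0.006989 M of M.
Step 3:
                    M           C
  I             0.014       0.135
  C          0.006535   -0.004357
  E           0.02053      0.1306
  solve Keq expr → x = -0.002178; check Q = 1971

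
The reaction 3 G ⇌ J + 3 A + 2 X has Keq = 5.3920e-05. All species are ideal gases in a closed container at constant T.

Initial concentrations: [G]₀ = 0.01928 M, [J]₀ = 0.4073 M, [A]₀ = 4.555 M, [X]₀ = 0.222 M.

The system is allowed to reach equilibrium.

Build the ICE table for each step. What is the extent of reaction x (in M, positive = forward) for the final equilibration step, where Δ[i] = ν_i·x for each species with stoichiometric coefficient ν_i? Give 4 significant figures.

Q₀ = 2.6471e+05 vs Keq = 5.3920e-05 ⇒ Q>K, reverse
Step 1:
                   G          J          A          X
  init       0.01928     0.4073      4.555      0.222
  Δ           0.3325    -0.1108    -0.3325    -0.2217
  eq          0.3518     0.2965      4.222 3.2432e-04
  solve Keq expr → x = -0.1108; check Q = 5.3920e-05

x = -0.1108 M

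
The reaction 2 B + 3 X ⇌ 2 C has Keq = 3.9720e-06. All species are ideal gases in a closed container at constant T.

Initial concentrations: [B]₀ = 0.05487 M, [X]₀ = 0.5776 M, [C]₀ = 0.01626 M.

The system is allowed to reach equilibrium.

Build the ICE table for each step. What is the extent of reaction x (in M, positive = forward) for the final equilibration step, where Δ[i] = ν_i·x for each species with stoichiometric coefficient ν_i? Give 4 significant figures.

Q₀ = 0.4557 vs Keq = 3.9720e-06 ⇒ Q>K, reverse
Step 1:
                  B         X         C
  init      0.05487    0.5776   0.01626
  Δ         0.01619   0.02429  -0.01619
  eq        0.07106    0.6019 6.6135e-05
  solve Keq expr → x = -0.008097; check Q = 3.9720e-06

x = -0.008097 M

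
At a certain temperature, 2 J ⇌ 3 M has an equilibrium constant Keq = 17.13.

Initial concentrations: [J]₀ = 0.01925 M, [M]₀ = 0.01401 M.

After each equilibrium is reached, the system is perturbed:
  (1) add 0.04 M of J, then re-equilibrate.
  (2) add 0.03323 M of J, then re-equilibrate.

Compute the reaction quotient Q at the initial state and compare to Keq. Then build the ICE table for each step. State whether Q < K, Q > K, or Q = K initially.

Q₀ = 0.007421 vs Keq = 17.13 ⇒ Q<K, forward
Step 1:
                    J           M
  init        0.01925     0.01401
  Δ          -0.01732     0.02598
  eq         0.001932     0.03999
  solve Keq expr → x = 0.008659; check Q = 17.13
Then add 0.04 M of J.
Step 2:
                    J           M
  init        0.04193     0.03999
  Δ          -0.03512     0.05268
  eq         0.006815     0.09266
  solve Keq expr → x = 0.01756; check Q = 17.13
Then add 0.03323 M of J.
Step 3:
                    J           M
  init        0.04005     0.09266
  Δ          -0.02809     0.04213
  eq          0.01196      0.1348
  solve Keq expr → x = 0.01404; check Q = 17.13

Q₀ = 0.007421; Q < K (proceeds forward)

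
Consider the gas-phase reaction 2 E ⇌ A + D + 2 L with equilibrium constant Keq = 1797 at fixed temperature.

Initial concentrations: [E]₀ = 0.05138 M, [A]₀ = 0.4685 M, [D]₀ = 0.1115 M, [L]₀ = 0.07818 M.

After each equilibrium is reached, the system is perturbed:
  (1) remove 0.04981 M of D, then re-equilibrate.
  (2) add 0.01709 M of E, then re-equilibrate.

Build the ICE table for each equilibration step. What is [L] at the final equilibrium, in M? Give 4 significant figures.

[L]_eq = 0.1459 M

Q₀ = 0.1209 vs Keq = 1797 ⇒ Q<K, forward
Step 1:
                   E          A          D          L
  init       0.05138     0.4685     0.1115    0.07818
  Δ         -0.05059     0.0253     0.0253    0.05059
  eq      7.8950e-04     0.4938     0.1368     0.1288
  solve Keq expr → x = 0.0253; check Q = 1797
Then remove 0.04981 M of D.
Step 2:
                   E          A          D          L
  init    7.8950e-04     0.4938    0.08699     0.1288
  Δ       -1.5882e-04 7.9411e-05 7.9411e-05 1.5882e-04
  eq      6.3068e-04     0.4939    0.08706     0.1289
  solve Keq expr → x = 7.9411e-05; check Q = 1797
Then add 0.01709 M of E.
Step 3:
                   E          A          D          L
  init       0.01772     0.4939    0.08706     0.1289
  Δ         -0.01697   0.008483   0.008483    0.01697
  eq      7.5403e-04     0.5024    0.09555     0.1459
  solve Keq expr → x = 0.008483; check Q = 1797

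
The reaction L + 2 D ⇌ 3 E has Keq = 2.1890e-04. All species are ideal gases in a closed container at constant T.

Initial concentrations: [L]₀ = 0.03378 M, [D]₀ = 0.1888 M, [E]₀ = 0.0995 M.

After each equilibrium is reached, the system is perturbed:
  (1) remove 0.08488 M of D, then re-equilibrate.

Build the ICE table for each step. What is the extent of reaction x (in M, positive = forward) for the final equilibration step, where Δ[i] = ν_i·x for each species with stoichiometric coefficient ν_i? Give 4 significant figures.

x = -7.4703e-04 M

Q₀ = 0.8181 vs Keq = 2.1890e-04 ⇒ Q>K, reverse
Step 1:
                    L           D           E
  I           0.03378      0.1888      0.0995
  C           0.02999     0.05998    -0.08998
  E           0.06377      0.2488    0.009524
  solve Keq expr → x = -0.02999; check Q = 2.1890e-04
Then remove 0.08488 M of D.
Step 2:
                    L           D           E
  I           0.06377      0.1639    0.009524
  C        7.4703e-04    0.001494   -0.002241
  E           0.06452      0.1654    0.007283
  solve Keq expr → x = -7.4703e-04; check Q = 2.1890e-04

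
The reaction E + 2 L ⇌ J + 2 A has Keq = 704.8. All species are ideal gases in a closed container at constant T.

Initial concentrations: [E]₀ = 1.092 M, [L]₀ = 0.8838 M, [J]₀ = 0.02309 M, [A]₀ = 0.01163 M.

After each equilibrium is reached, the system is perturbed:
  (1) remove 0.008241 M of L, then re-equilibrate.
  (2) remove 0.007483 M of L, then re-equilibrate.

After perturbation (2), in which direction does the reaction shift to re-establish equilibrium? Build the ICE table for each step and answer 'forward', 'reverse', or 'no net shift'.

Q₀ = 3.6614e-06 vs Keq = 704.8 ⇒ Q<K, forward
Step 1:
                  E         L         J         A
  I           1.092    0.8838   0.02309   0.01163
  C         -0.4284   -0.8568    0.4284    0.8568
  E          0.6636   0.02698    0.4515    0.8684
  solve Keq expr → x = 0.4284; check Q = 704.8
Then remove 0.008241 M of L.
Step 2:
                  E         L         J         A
  I          0.6636   0.01874    0.4515    0.8684
  C        0.003902  0.007805 -0.003902 -0.007805
  E          0.6675   0.02655    0.4476    0.8606
  solve Keq expr → x = -0.003902; check Q = 704.8
Then remove 0.007483 M of L.
Step 3:
                  E         L         J         A
  I          0.6675   0.01906    0.4476    0.8606
  C        0.003545   0.00709 -0.003545  -0.00709
  E           0.671   0.02615    0.4441    0.8536
  solve Keq expr → x = -0.003545; check Q = 704.8

Direction: reverse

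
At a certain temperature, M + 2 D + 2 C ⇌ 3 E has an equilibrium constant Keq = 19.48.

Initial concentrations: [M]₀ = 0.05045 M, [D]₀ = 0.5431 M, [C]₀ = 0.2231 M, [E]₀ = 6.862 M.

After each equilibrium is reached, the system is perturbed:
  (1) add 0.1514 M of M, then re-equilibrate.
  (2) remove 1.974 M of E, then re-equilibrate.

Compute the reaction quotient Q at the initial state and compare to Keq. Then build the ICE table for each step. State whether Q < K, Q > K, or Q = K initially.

Q₀ = 4.3625e+05 vs Keq = 19.48 ⇒ Q>K, reverse
Step 1:
                    M           D           C           E
  init        0.05045      0.5431      0.2231       6.862
  Δ            0.6621       1.324       1.324      -1.986
  eq           0.7126       1.867       1.547       4.876
  solve Keq expr → x = -0.6621; check Q = 19.48
Then add 0.1514 M of M.
Step 2:
                    M           D           C           E
  init          0.864       1.867       1.547       4.876
  Δ          -0.02469    -0.04937    -0.04937     0.07406
  eq           0.8393       1.818       1.498        4.95
  solve Keq expr → x = 0.02469; check Q = 19.48
Then remove 1.974 M of E.
Step 3:
                    M           D           C           E
  init         0.8393       1.818       1.498       2.976
  Δ           -0.1599     -0.3197     -0.3197      0.4796
  eq           0.6794       1.498       1.178       3.455
  solve Keq expr → x = 0.1599; check Q = 19.48

Q₀ = 4.3625e+05; Q > K (proceeds reverse)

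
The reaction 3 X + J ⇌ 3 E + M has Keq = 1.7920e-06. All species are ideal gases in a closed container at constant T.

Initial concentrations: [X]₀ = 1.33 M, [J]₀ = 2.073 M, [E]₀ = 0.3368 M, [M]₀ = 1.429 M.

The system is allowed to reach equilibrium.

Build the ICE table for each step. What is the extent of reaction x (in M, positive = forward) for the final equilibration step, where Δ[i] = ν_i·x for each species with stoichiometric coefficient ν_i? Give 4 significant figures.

Q₀ = 0.01119 vs Keq = 1.7920e-06 ⇒ Q>K, reverse
Step 1:
                   X          J          E          M
  Initial       1.33      2.073     0.3368      1.429
  Change      0.3132     0.1044    -0.3132    -0.1044
  Equil        1.643      2.177    0.02356      1.325
  solve Keq expr → x = -0.1044; check Q = 1.7920e-06

x = -0.1044 M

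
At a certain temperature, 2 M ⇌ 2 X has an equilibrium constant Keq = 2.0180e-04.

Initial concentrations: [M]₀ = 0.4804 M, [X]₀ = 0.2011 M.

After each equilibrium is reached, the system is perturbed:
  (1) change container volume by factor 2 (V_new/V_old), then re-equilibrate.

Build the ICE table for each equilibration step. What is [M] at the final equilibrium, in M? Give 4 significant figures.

[M]_eq = 0.336 M

Q₀ = 0.1752 vs Keq = 2.0180e-04 ⇒ Q>K, reverse
Step 1:
                   M          X
  I           0.4804     0.2011
  C           0.1916    -0.1916
  E            0.672   0.009546
  solve Keq expr → x = -0.09578; check Q = 2.0180e-04
Then change container volume by factor 2 (V_new/V_old).
Step 2:
                   M          X
  I            0.336   0.004773
  C                0          0
  E            0.336   0.004773
  solve Keq expr → x = 0; check Q = 2.0180e-04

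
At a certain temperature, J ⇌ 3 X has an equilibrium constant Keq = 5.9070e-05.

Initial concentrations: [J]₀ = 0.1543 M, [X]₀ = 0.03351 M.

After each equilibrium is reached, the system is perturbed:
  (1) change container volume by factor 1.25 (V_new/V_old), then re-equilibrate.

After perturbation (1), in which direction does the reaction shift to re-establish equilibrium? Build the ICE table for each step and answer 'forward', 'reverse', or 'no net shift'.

Q₀ = 2.4387e-04 vs Keq = 5.9070e-05 ⇒ Q>K, reverse
Step 1:
                   J          X
  I           0.1543    0.03351
  C         0.004145   -0.01244
  E           0.1584    0.02107
  solve Keq expr → x = -0.004145; check Q = 5.9070e-05
Then change container volume by factor 1.25 (V_new/V_old).
Step 2:
                   J          X
  I           0.1268    0.01686
  C       -8.8616e-04   0.002658
  E           0.1259    0.01952
  solve Keq expr → x = 8.8616e-04; check Q = 5.9070e-05

Direction: forward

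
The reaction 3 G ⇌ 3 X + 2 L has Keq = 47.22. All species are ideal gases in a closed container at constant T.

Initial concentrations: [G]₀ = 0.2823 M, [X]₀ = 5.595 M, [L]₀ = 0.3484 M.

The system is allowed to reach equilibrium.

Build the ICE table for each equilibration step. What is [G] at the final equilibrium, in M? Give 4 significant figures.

[G]_eq = 0.5064 M

Q₀ = 945 vs Keq = 47.22 ⇒ Q>K, reverse
Step 1:
                    G           X           L
  I            0.2823       5.595      0.3484
  C            0.2241     -0.2241     -0.1494
  E            0.5064       5.371       0.199
  solve Keq expr → x = -0.07471; check Q = 47.22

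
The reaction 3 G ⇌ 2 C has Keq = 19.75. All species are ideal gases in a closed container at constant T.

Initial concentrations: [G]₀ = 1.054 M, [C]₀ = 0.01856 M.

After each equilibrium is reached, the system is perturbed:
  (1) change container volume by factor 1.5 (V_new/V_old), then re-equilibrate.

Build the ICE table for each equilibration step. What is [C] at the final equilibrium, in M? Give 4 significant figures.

[C]_eq = 0.3568 M

Q₀ = 2.9419e-04 vs Keq = 19.75 ⇒ Q<K, forward
Step 1:
                    G           C
  init          1.054     0.01856
  Δ           -0.8042      0.5362
  eq           0.2498      0.5547
  solve Keq expr → x = 0.2681; check Q = 19.75
Then change container volume by factor 1.5 (V_new/V_old).
Step 2:
                    G           C
  init         0.1665      0.3698
  Δ           0.01958    -0.01306
  eq           0.1861      0.3568
  solve Keq expr → x = -0.006528; check Q = 19.75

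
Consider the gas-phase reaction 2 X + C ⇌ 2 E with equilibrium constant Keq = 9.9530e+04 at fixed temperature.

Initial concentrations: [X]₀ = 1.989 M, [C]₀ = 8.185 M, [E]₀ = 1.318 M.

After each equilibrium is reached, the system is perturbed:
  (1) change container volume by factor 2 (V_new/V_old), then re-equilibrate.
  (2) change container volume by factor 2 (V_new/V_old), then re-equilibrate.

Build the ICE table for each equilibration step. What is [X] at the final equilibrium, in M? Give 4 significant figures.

Q₀ = 0.05365 vs Keq = 9.9530e+04 ⇒ Q<K, forward
Step 1:
                   X          C          E
  I            1.989      8.185      1.318
  C           -1.985    -0.9925      1.985
  E         0.003904      7.192      3.303
  solve Keq expr → x = 0.9925; check Q = 9.9530e+04
Then change container volume by factor 2 (V_new/V_old).
Step 2:
                   X          C          E
  I         0.001952      3.596      1.652
  C       8.0703e-04 4.0352e-04 -8.0703e-04
  E         0.002759      3.597      1.651
  solve Keq expr → x = -4.0352e-04; check Q = 9.9530e+04
Then change container volume by factor 2 (V_new/V_old).
Step 3:
                   X          C          E
  I          0.00138      1.798     0.8254
  C       5.6991e-04 2.8495e-04 -5.6991e-04
  E         0.001949      1.799     0.8248
  solve Keq expr → x = -2.8495e-04; check Q = 9.9530e+04

[X]_eq = 0.001949 M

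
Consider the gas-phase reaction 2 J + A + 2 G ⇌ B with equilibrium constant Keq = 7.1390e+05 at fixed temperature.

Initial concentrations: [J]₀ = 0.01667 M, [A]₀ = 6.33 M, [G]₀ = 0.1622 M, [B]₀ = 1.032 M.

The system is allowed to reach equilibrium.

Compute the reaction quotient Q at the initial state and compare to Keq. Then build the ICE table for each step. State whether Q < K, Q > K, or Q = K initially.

Q₀ = 2.2300e+04; Q < K (proceeds forward)

Q₀ = 2.2300e+04 vs Keq = 7.1390e+05 ⇒ Q<K, forward
Step 1:
                  J         A         G         B
  I         0.01667      6.33    0.1622     1.032
  C        -0.01345 -0.006723  -0.01345  0.006723
  E        0.003225     6.323    0.1488     1.039
  solve Keq expr → x = 0.006723; check Q = 7.1390e+05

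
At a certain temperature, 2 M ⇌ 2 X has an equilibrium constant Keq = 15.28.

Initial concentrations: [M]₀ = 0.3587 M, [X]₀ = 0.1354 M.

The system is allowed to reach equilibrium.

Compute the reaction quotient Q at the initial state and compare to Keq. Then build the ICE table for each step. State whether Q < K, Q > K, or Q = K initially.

Q₀ = 0.1425; Q < K (proceeds forward)

Q₀ = 0.1425 vs Keq = 15.28 ⇒ Q<K, forward
Step 1:
                   M          X
  init        0.3587     0.1354
  Δ           -0.258      0.258
  eq          0.1007     0.3934
  solve Keq expr → x = 0.129; check Q = 15.28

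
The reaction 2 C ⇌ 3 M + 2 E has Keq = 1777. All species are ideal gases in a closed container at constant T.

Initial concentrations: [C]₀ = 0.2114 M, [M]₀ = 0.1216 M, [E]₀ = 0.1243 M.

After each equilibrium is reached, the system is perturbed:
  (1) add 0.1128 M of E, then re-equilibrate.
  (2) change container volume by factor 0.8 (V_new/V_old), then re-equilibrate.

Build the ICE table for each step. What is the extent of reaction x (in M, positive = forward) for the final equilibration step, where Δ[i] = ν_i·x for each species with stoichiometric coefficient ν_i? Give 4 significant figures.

x = -7.2835e-04 M

Q₀ = 6.2163e-04 vs Keq = 1777 ⇒ Q<K, forward
Step 1:
                    C           M           E
  I            0.2114      0.1216      0.1243
  C           -0.2091      0.3137      0.2091
  E          0.002272      0.4353      0.3334
  solve Keq expr → x = 0.1046; check Q = 1777
Then add 0.1128 M of E.
Step 2:
                    C           M           E
  I          0.002272      0.4353      0.4462
  C        7.5159e-04   -0.001127 -7.5159e-04
  E          0.003023      0.4342      0.4455
  solve Keq expr → x = -3.7579e-04; check Q = 1777
Then change container volume by factor 0.8 (V_new/V_old).
Step 3:
                    C           M           E
  I          0.003779      0.5427      0.5568
  C          0.001457   -0.002185   -0.001457
  E          0.005236      0.5405      0.5554
  solve Keq expr → x = -7.2835e-04; check Q = 1777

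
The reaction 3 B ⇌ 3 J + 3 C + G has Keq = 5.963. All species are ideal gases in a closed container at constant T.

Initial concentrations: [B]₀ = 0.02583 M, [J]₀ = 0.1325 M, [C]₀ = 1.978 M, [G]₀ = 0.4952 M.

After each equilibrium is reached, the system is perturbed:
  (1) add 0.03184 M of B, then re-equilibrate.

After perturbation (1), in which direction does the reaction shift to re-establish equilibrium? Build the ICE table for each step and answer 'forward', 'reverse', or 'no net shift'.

Direction: forward

Q₀ = 517.3 vs Keq = 5.963 ⇒ Q>K, reverse
Step 1:
                    B           J           C           G
  init        0.02583      0.1325       1.978      0.4952
  Δ           0.04617    -0.04617    -0.04617    -0.01539
  eq            0.072     0.08633       1.932      0.4798
  solve Keq expr → x = -0.01539; check Q = 5.963
Then add 0.03184 M of B.
Step 2:
                    B           J           C           G
  init         0.1038     0.08633       1.932      0.4798
  Δ          -0.01677     0.01677     0.01677     0.00559
  eq          0.08707      0.1031       1.949      0.4854
  solve Keq expr → x = 0.00559; check Q = 5.963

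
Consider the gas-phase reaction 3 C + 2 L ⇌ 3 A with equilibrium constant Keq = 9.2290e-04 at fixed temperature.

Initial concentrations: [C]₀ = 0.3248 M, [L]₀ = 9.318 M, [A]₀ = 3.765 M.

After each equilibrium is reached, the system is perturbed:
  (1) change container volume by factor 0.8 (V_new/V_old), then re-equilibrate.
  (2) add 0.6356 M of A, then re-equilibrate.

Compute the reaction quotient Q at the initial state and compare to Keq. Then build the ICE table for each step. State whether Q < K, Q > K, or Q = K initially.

Q₀ = 17.94; Q > K (proceeds reverse)

Q₀ = 17.94 vs Keq = 9.2290e-04 ⇒ Q>K, reverse
Step 1:
                   C          L          A
  init        0.3248      9.318      3.765
  Δ            2.439      1.626     -2.439
  eq           2.764      10.94      1.326
  solve Keq expr → x = -0.8129; check Q = 9.2290e-04
Then change container volume by factor 0.8 (V_new/V_old).
Step 2:
                   C          L          A
  init         3.454      13.68      1.658
  Δ          -0.1645    -0.1097     0.1645
  eq            3.29      13.57      1.822
  solve Keq expr → x = 0.05483; check Q = 9.2290e-04
Then add 0.6356 M of A.
Step 3:
                   C          L          A
  init          3.29      13.57      2.458
  Δ           0.3922     0.2615    -0.3922
  eq           3.682      13.83      2.066
  solve Keq expr → x = -0.1307; check Q = 9.2290e-04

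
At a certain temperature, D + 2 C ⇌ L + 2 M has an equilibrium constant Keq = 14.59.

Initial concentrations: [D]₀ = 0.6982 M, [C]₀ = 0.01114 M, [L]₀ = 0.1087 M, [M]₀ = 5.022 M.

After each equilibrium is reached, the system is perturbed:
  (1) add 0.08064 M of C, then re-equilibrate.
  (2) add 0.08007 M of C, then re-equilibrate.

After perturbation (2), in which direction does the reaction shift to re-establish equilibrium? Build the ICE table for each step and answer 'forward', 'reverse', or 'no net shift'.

Direction: forward

Q₀ = 3.1640e+04 vs Keq = 14.59 ⇒ Q>K, reverse
Step 1:
                   D          C          L          M
  I           0.6982    0.01114     0.1087      5.022
  C          0.09055     0.1811   -0.09055    -0.1811
  E           0.7888     0.1922    0.01815      4.841
  solve Keq expr → x = -0.09055; check Q = 14.59
Then add 0.08064 M of C.
Step 2:
                   D          C          L          M
  I           0.7888     0.2729    0.01815      4.841
  C         -0.01168   -0.02337    0.01168    0.02337
  E           0.7771     0.2495    0.02983      4.864
  solve Keq expr → x = 0.01168; check Q = 14.59
Then add 0.08007 M of C.
Step 3:
                   D          C          L          M
  I           0.7771     0.3296    0.02983      4.864
  C         -0.01308   -0.02616    0.01308    0.02616
  E            0.764     0.3034    0.04291       4.89
  solve Keq expr → x = 0.01308; check Q = 14.59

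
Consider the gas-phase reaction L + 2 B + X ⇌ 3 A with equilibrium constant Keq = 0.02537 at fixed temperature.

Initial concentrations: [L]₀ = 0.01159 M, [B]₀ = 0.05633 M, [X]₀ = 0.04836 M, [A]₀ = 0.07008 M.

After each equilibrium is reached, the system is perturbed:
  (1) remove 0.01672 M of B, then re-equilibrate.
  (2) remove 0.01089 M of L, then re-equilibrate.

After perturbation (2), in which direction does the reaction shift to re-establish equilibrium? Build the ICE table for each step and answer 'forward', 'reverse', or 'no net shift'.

Q₀ = 193.5 vs Keq = 0.02537 ⇒ Q>K, reverse
Step 1:
                   L          B          X          A
  init       0.01159    0.05633    0.04836    0.07008
  Δ          0.02065     0.0413    0.02065   -0.06195
  eq         0.03224    0.09763    0.06901   0.008133
  solve Keq expr → x = -0.02065; check Q = 0.02537
Then remove 0.01672 M of B.
Step 2:
                   L          B          X          A
  init       0.03224    0.08091    0.06901   0.008133
  Δ       2.9664e-04 5.9327e-04 2.9664e-04 -8.8991e-04
  eq         0.03254     0.0815    0.06931   0.007243
  solve Keq expr → x = -2.9664e-04; check Q = 0.02537
Then remove 0.01089 M of L.
Step 3:
                   L          B          X          A
  init       0.02165     0.0815    0.06931   0.007243
  Δ       2.8472e-04 5.6944e-04 2.8472e-04 -8.5416e-04
  eq         0.02193    0.08207    0.06959   0.006389
  solve Keq expr → x = -2.8472e-04; check Q = 0.02537

Direction: reverse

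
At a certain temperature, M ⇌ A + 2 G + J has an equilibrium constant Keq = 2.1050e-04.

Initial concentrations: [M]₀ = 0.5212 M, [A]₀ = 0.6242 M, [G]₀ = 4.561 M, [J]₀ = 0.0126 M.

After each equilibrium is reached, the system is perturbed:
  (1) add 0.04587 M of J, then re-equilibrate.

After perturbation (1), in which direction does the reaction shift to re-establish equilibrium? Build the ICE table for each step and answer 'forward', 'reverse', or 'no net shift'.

Q₀ = 0.3139 vs Keq = 2.1050e-04 ⇒ Q>K, reverse
Step 1:
                   M          A          G          J
  init        0.5212     0.6242      4.561     0.0126
  Δ          0.01259   -0.01259   -0.02518   -0.01259
  eq          0.5338     0.6116      4.536 8.9297e-06
  solve Keq expr → x = -0.01259; check Q = 2.1050e-04
Then add 0.04587 M of J.
Step 2:
                   M          A          G          J
  init        0.5338     0.6116      4.536    0.04588
  Δ          0.04587   -0.04587   -0.09174   -0.04587
  eq          0.5797     0.5657      4.444 1.0921e-05
  solve Keq expr → x = -0.04587; check Q = 2.1050e-04

Direction: reverse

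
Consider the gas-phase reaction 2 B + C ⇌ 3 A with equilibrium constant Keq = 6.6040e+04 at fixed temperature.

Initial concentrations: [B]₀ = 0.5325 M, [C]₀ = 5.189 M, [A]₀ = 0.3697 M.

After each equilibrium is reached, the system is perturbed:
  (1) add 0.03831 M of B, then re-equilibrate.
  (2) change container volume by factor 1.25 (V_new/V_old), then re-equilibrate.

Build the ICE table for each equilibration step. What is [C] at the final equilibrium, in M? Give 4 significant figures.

[C]_eq = 3.924 M

Q₀ = 0.03434 vs Keq = 6.6040e+04 ⇒ Q<K, forward
Step 1:
                  B         C         A
  I          0.5325     5.189    0.3697
  C         -0.5303   -0.2651    0.7954
  E        0.002206     4.924     1.165
  solve Keq expr → x = 0.2651; check Q = 6.6040e+04
Then add 0.03831 M of B.
Step 2:
                  B         C         A
  I         0.04052     4.924     1.165
  C        -0.03814  -0.01907   0.05721
  E        0.002375     4.905     1.222
  solve Keq expr → x = 0.01907; check Q = 6.6040e+04
Then change container volume by factor 1.25 (V_new/V_old).
Step 3:
                  B         C         A
  I          0.0019     3.924    0.9779
  C               0         0         0
  E          0.0019     3.924    0.9779
  solve Keq expr → x = 0; check Q = 6.6040e+04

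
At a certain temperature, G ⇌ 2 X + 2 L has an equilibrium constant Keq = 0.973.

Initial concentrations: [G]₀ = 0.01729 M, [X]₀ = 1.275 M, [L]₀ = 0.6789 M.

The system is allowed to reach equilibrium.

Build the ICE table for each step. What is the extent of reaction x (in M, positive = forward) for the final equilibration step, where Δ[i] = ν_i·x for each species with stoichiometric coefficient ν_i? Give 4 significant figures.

x = -0.1414 M

Q₀ = 43.33 vs Keq = 0.973 ⇒ Q>K, reverse
Step 1:
                   G          X          L
  Initial    0.01729      1.275     0.6789
  Change      0.1414    -0.2828    -0.2828
  Equil       0.1587     0.9922     0.3961
  solve Keq expr → x = -0.1414; check Q = 0.973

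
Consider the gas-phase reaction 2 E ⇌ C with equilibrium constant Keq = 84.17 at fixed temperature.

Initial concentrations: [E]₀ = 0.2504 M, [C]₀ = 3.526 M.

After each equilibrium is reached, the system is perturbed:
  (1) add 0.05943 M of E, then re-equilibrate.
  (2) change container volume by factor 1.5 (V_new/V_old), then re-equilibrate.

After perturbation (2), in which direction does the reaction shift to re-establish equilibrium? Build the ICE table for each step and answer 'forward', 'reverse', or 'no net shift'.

Direction: reverse

Q₀ = 56.24 vs Keq = 84.17 ⇒ Q<K, forward
Step 1:
                    E           C
  init         0.2504       3.526
  Δ          -0.04507     0.02254
  eq           0.2053       3.549
  solve Keq expr → x = 0.02254; check Q = 84.17
Then add 0.05943 M of E.
Step 2:
                    E           C
  init         0.2648       3.549
  Δ          -0.05858     0.02929
  eq           0.2062       3.578
  solve Keq expr → x = 0.02929; check Q = 84.17
Then change container volume by factor 1.5 (V_new/V_old).
Step 3:
                    E           C
  init         0.1374       2.385
  Δ           0.03035    -0.01518
  eq           0.1678        2.37
  solve Keq expr → x = -0.01518; check Q = 84.17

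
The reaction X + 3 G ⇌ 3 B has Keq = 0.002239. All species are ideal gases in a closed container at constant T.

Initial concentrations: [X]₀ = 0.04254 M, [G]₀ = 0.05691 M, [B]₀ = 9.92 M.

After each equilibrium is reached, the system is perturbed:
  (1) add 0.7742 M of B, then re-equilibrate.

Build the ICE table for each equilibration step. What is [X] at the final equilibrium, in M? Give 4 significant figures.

[X]_eq = 3.036 M

Q₀ = 1.2450e+08 vs Keq = 0.002239 ⇒ Q>K, reverse
Step 1:
                   X          G          B
  init       0.04254    0.05691       9.92
  Δ            2.787      8.362     -8.362
  eq            2.83      8.419      1.558
  solve Keq expr → x = -2.787; check Q = 0.002239
Then add 0.7742 M of B.
Step 2:
                   X          G          B
  init          2.83      8.419      2.332
  Δ           0.2066     0.6198    -0.6198
  eq           3.036      9.039      1.712
  solve Keq expr → x = -0.2066; check Q = 0.002239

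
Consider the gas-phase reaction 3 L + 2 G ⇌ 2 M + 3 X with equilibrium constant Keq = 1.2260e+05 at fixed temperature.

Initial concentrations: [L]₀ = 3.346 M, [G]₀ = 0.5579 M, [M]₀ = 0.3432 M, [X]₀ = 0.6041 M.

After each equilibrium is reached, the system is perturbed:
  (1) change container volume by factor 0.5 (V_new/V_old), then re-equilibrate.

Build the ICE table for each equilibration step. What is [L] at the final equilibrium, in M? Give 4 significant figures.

[L]_eq = 5.022 M

Q₀ = 0.002227 vs Keq = 1.2260e+05 ⇒ Q<K, forward
Step 1:
                    L           G           M           X
  I             3.346      0.5579      0.3432      0.6041
  C           -0.8352     -0.5568      0.5568      0.8352
  E             2.511    0.001116         0.9       1.439
  solve Keq expr → x = 0.2784; check Q = 1.2260e+05
Then change container volume by factor 0.5 (V_new/V_old).
Step 2:
                    L           G           M           X
  I             5.022    0.002231         1.8       2.879
  C                 0           0           0           0
  E             5.022    0.002231         1.8       2.879
  solve Keq expr → x = 0; check Q = 1.2260e+05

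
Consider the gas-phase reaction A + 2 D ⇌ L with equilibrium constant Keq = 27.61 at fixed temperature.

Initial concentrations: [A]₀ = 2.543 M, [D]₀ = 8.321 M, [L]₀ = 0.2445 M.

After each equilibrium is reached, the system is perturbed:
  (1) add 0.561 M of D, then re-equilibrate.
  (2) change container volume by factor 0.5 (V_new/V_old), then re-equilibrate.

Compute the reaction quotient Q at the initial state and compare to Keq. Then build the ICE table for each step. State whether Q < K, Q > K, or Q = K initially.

Q₀ = 0.001389; Q < K (proceeds forward)

Q₀ = 0.001389 vs Keq = 27.61 ⇒ Q<K, forward
Step 1:
                    A           D           L
  init          2.543       8.321      0.2445
  Δ            -2.533      -5.067       2.533
  eq         0.009502       3.254       2.778
  solve Keq expr → x = 2.533; check Q = 27.61
Then add 0.561 M of D.
Step 2:
                    A           D           L
  init       0.009502       3.815       2.778
  Δ         -0.002564   -0.005128    0.002564
  eq         0.006938        3.81       2.781
  solve Keq expr → x = 0.002564; check Q = 27.61
Then change container volume by factor 0.5 (V_new/V_old).
Step 3:
                    A           D           L
  init        0.01388        7.62       5.561
  Δ          -0.01038    -0.02076     0.01038
  eq         0.003495       7.599       5.572
  solve Keq expr → x = 0.01038; check Q = 27.61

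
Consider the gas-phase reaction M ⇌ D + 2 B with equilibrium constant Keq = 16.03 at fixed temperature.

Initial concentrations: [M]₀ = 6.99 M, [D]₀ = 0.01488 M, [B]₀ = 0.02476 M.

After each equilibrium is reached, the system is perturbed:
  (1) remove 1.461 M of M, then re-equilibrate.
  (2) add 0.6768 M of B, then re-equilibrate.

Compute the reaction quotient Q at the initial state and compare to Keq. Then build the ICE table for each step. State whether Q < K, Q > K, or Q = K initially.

Q₀ = 1.3050e-06 vs Keq = 16.03 ⇒ Q<K, forward
Step 1:
                    M           D           B
  init           6.99     0.01488     0.02476
  Δ             -2.59        2.59       5.179
  eq              4.4       2.605       5.204
  solve Keq expr → x = 2.59; check Q = 16.03
Then remove 1.461 M of M.
Step 2:
                    M           D           B
  init          2.939       2.605       5.204
  Δ            0.2619     -0.2619     -0.5238
  eq            3.201       2.343        4.68
  solve Keq expr → x = -0.2619; check Q = 16.03
Then add 0.6768 M of B.
Step 3:
                    M           D           B
  init          3.201       2.343       5.357
  Δ            0.1776     -0.1776     -0.3553
  eq            3.379       2.165       5.002
  solve Keq expr → x = -0.1776; check Q = 16.03

Q₀ = 1.3050e-06; Q < K (proceeds forward)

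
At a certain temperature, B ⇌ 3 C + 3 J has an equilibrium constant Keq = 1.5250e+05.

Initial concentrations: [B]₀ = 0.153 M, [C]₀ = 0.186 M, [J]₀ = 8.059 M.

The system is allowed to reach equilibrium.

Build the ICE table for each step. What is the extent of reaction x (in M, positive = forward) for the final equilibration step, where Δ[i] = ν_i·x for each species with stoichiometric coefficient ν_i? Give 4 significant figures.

Q₀ = 22.01 vs Keq = 1.5250e+05 ⇒ Q<K, forward
Step 1:
                    B           C           J
  init          0.153       0.186       8.059
  Δ           -0.1519      0.4558      0.4558
  eq          0.00107      0.6418       8.515
  solve Keq expr → x = 0.1519; check Q = 1.5250e+05

x = 0.1519 M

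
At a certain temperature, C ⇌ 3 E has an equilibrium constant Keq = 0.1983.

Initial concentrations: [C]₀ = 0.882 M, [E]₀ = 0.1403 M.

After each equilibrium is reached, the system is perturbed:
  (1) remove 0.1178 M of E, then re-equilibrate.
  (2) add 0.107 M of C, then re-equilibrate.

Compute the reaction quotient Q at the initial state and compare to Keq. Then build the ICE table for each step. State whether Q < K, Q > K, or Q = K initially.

Q₀ = 0.003131 vs Keq = 0.1983 ⇒ Q<K, forward
Step 1:
                    C           E
  I             0.882      0.1403
  C             -0.13        0.39
  E             0.752      0.5303
  solve Keq expr → x = 0.13; check Q = 0.1983
Then remove 0.1178 M of E.
Step 2:
                    C           E
  I             0.752      0.4125
  C          -0.03637      0.1091
  E            0.7156      0.5216
  solve Keq expr → x = 0.03637; check Q = 0.1983
Then add 0.107 M of C.
Step 3:
                    C           E
  I            0.8226      0.5216
  C         -0.007696     0.02309
  E            0.8149      0.5447
  solve Keq expr → x = 0.007696; check Q = 0.1983

Q₀ = 0.003131; Q < K (proceeds forward)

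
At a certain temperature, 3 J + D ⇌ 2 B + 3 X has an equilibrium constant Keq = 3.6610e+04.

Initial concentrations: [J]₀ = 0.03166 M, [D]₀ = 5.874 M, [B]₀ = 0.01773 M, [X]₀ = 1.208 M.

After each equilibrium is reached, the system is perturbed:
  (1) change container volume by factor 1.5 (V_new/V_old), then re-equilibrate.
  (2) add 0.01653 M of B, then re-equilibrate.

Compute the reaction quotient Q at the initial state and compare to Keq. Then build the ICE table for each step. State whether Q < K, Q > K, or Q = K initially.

Q₀ = 2.973; Q < K (proceeds forward)

Q₀ = 2.973 vs Keq = 3.6610e+04 ⇒ Q<K, forward
Step 1:
                   J          D          B          X
  Initial    0.03166      5.874    0.01773      1.208
  Change    -0.02935  -0.009784    0.01957    0.02935
  Equil     0.002307      5.864     0.0373      1.237
  solve Keq expr → x = 0.009784; check Q = 3.6610e+04
Then change container volume by factor 1.5 (V_new/V_old).
Step 2:
                   J          D          B          X
  Initial   0.001538      3.909    0.02487     0.8249
  Change  -1.8956e-04 -6.3185e-05 1.2637e-04 1.8956e-04
  Equil     0.001348      3.909    0.02499     0.8251
  solve Keq expr → x = 6.3185e-05; check Q = 3.6610e+04
Then add 0.01653 M of B.
Step 3:
                   J          D          B          X
  Initial   0.001348      3.909    0.04152     0.8251
  Change  5.3106e-04 1.7702e-04 -3.5404e-04 -5.3106e-04
  Equil     0.001879       3.91    0.04117     0.8246
  solve Keq expr → x = -1.7702e-04; check Q = 3.6610e+04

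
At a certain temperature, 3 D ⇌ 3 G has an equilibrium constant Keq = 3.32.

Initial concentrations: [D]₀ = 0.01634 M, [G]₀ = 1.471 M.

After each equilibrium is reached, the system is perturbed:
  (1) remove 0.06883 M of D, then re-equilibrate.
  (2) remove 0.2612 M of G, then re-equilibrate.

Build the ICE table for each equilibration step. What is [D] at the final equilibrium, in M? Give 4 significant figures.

Q₀ = 7.2960e+05 vs Keq = 3.32 ⇒ Q>K, reverse
Step 1:
                    D           G
  Initial     0.01634       1.471
  Change       0.5806     -0.5806
  Equil        0.5969      0.8904
  solve Keq expr → x = -0.1935; check Q = 3.32
Then remove 0.06883 M of D.
Step 2:
                    D           G
  Initial      0.5281      0.8904
  Change      0.04121    -0.04121
  Equil        0.5693      0.8492
  solve Keq expr → x = -0.01374; check Q = 3.32
Then remove 0.2612 M of G.
Step 3:
                    D           G
  Initial      0.5693       0.588
  Change      -0.1048      0.1048
  Equil        0.4644      0.6929
  solve Keq expr → x = 0.03494; check Q = 3.32

[D]_eq = 0.4644 M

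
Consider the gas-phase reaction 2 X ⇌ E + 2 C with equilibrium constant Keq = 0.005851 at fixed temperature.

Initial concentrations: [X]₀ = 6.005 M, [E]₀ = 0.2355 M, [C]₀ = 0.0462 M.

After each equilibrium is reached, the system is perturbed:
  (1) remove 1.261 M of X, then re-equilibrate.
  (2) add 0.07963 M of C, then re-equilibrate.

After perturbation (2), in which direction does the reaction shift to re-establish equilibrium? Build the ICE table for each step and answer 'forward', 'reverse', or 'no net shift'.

Direction: reverse

Q₀ = 1.3940e-05 vs Keq = 0.005851 ⇒ Q<K, forward
Step 1:
                   X          E          C
  I            6.005     0.2355     0.0462
  C          -0.5413     0.2706     0.5413
  E            5.464     0.5061     0.5875
  solve Keq expr → x = 0.2706; check Q = 0.005851
Then remove 1.261 M of X.
Step 2:
                   X          E          C
  I            4.203     0.5061     0.5875
  C           0.1001   -0.05005    -0.1001
  E            4.303     0.4561     0.4874
  solve Keq expr → x = -0.05005; check Q = 0.005851
Then add 0.07963 M of C.
Step 3:
                   X          E          C
  I            4.303     0.4561      0.567
  C          0.05699   -0.02849   -0.05699
  E             4.36     0.4276       0.51
  solve Keq expr → x = -0.02849; check Q = 0.005851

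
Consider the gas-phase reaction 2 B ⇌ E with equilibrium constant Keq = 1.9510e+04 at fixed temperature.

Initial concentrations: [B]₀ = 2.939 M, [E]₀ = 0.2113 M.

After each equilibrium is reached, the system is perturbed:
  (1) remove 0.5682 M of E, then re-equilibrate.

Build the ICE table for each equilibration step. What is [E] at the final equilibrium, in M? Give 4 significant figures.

Q₀ = 0.02446 vs Keq = 1.9510e+04 ⇒ Q<K, forward
Step 1:
                   B          E
  Initial      2.939     0.2113
  Change       -2.93      1.465
  Equil     0.009269      1.676
  solve Keq expr → x = 1.465; check Q = 1.9510e+04
Then remove 0.5682 M of E.
Step 2:
                   B          E
  Initial   0.009269      1.108
  Change    -0.00173 8.6505e-04
  Equil     0.007539      1.109
  solve Keq expr → x = 8.6505e-04; check Q = 1.9510e+04

[E]_eq = 1.109 M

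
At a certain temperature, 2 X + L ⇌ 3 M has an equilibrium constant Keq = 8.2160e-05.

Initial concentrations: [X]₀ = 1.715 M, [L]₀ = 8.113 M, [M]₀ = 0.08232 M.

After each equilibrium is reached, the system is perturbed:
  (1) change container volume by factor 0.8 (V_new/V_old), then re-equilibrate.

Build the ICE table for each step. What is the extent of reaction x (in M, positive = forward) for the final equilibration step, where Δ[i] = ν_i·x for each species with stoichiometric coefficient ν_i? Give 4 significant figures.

x = 0 M

Q₀ = 2.3378e-05 vs Keq = 8.2160e-05 ⇒ Q<K, forward
Step 1:
                    X           L           M
  init          1.715       8.113     0.08232
  Δ          -0.02761    -0.01381     0.04142
  eq            1.687       8.099      0.1237
  solve Keq expr → x = 0.01381; check Q = 8.2160e-05
Then change container volume by factor 0.8 (V_new/V_old).
Step 2:
                    X           L           M
  init          2.109       10.12      0.1547
  Δ                 0           0           0
  eq            2.109       10.12      0.1547
  solve Keq expr → x = 0; check Q = 8.2160e-05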